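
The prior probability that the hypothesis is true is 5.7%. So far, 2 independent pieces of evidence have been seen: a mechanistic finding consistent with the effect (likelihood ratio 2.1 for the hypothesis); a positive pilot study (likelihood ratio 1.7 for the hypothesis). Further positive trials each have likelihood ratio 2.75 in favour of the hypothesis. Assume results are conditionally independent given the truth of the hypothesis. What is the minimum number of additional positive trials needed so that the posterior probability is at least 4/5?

Prior odds = 0.057/0.943 = 57/943.
Combined Bayes factor of the evidence already in hand = 2.1 × 1.7 = 3.57.
Odds after that evidence = (57/943) × 3.57 = 20349/94300.
Target odds = 0.8/0.2 = 4.
Need 2.75ⁿ ≥ 4 ÷ (20349/94300) = 377200/20349.
2.75² = 7.5625 falls short of 377200/20349 but 2.75³ = 20.796875 reaches it, so n = 3.

3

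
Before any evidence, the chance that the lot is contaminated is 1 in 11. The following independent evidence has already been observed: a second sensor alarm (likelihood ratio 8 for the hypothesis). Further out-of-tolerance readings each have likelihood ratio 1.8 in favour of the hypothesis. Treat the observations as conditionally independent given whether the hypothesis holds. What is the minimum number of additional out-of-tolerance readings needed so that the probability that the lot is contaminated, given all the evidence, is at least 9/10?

Prior odds = (1/11)/(10/11) = 0.1.
Bayes factor of the evidence already in hand = 8.
Odds after that evidence = 0.1 × 8 = 0.8.
Target odds = 0.9/0.1 = 9.
Need 1.8ⁿ ≥ 9 ÷ 0.8 = 11.25.
1.8⁴ = 10.4976 falls short of 11.25 but 1.8⁵ = 18.89568 reaches it, so n = 5.

5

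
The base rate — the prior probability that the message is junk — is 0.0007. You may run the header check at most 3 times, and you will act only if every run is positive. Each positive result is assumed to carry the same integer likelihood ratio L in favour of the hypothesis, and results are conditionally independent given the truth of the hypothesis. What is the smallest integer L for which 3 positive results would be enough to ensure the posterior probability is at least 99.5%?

Prior odds = 0.0007/0.9993 = 7/9993.
Target odds = 0.995/0.005 = 199.
Need L³ ≥ 199 ÷ (7/9993) = 1988607/7.
65³ = 274625 < 1988607/7 ≤ 287496 = 66³, so L = 66.

66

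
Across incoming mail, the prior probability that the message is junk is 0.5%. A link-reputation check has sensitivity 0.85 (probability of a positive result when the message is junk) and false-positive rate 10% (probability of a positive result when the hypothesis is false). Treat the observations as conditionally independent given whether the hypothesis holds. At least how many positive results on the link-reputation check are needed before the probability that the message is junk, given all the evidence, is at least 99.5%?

Prior odds: 0.005 ÷ 0.995 = 1/199.
Likelihood ratio of a positive result = 0.85/0.1 = 8.5.
Target odds: 0.995 ÷ 0.005 = 199.
Require 8.5ⁿ ≥ 199 ÷ (1/199) = 39601.
8.5⁴ = 5220.0625 falls short of 39601 but 8.5⁵ = 44370.53125 reaches it, so n = 5.

5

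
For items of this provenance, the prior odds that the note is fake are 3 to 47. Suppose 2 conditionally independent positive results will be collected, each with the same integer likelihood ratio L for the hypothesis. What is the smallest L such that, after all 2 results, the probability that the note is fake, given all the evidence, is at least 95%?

Prior odds = 3/47.
Target odds = 0.95/0.05 = 19.
Need L² ≥ 19 ÷ (3/47) = 893/3.
17² = 289 < 893/3 ≤ 324 = 18², so L = 18.

18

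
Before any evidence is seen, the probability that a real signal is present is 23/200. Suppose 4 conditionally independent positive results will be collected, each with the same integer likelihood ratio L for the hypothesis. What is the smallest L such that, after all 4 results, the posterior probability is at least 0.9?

3

Prior odds = 0.115/0.885 = 23/177.
Target odds = 0.9/0.1 = 9.
Need L⁴ ≥ 9 ÷ (23/177) = 1593/23.
2⁴ = 16 < 1593/23 ≤ 81 = 3⁴, so L = 3.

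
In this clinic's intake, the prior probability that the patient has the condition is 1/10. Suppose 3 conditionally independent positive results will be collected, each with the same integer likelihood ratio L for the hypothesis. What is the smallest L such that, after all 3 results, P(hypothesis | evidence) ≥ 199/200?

Prior odds = 0.1/0.9 = 1/9.
Target odds = 0.995/0.005 = 199.
Need L³ ≥ 199 ÷ (1/9) = 1791.
12³ = 1728 < 1791 ≤ 2197 = 13³, so L = 13.

13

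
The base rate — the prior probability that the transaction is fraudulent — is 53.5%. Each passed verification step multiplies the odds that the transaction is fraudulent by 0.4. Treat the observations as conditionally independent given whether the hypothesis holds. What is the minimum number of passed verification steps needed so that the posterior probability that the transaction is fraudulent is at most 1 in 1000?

8

Prior odds = 0.535/0.465 = 107/93.
Likelihood ratio per passed verification step = 0.4.
Target posterior odds = 0.001/0.999 = 1/999.
Require 0.4ⁿ ≤ 1/999 ÷ (107/93) = 31/35631.
0.4⁷ = 128/78125 is still above 31/35631 but 0.4⁸ = 256/390625 is at or below it, so n = 8.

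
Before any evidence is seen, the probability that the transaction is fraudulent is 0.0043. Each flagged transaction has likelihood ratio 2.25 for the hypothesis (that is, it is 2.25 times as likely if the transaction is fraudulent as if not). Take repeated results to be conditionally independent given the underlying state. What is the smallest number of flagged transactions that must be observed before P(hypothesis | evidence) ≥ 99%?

13

Prior odds: 0.0043 ÷ 0.9957 = 43/9957.
Likelihood ratio per flagged transaction = 2.25.
Target posterior odds = 0.99/0.01 = 99.
Require 2.25ⁿ ≥ 99 ÷ (43/9957) = 985743/43.
2.25¹² ≈16834.1 falls short of 985743/43 but 2.25¹³ ≈37876.8 reaches it, so n = 13.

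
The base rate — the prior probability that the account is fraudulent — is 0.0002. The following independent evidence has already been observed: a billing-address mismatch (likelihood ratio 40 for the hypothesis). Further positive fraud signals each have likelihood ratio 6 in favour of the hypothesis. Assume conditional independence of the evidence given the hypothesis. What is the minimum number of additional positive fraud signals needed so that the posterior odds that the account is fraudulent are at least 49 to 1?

Prior odds = 0.0002/0.9998 = 1/4999.
Bayes factor of the evidence already in hand = 40.
Odds after that evidence = (1/4999) × 40 = 40/4999.
Target odds = 49.
Need 6ⁿ ≥ 49 ÷ (40/4999) = 6123.775.
6⁴ = 1296 falls short of 6123.775 but 6⁵ = 7776 reaches it, so n = 5.

5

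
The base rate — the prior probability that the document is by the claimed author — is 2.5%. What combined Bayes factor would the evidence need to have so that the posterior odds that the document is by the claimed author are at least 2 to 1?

78

Prior odds = 0.025/0.975 = 1/39.
Target odds = 2.
Required Bayes factor = 2 ÷ (1/39) = 78.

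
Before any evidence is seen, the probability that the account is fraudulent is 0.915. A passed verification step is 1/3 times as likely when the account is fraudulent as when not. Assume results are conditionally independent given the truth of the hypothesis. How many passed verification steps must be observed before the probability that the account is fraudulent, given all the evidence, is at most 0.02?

6

Prior odds = 0.915/0.085 = 183/17.
Likelihood ratio per passed verification step = 1/3.
Target posterior odds = 0.02/0.98 = 1/49.
Need (183/17) × (1/3)ⁿ ≤ 1/49, i.e. (1/3)ⁿ ≤ 17/8967.
(1/3)⁵ = 1/243 is still above 17/8967 but (1/3)⁶ = 1/729 is at or below it, so n = 6.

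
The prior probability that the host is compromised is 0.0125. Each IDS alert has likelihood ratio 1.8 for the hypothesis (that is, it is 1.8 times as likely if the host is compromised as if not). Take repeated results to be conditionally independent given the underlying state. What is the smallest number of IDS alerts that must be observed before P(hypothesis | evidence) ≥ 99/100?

Prior odds = 0.0125/0.9875 = 1/79.
Likelihood ratio per IDS alert = 1.8.
Target posterior odds = 0.99/0.01 = 99.
Require 1.8ⁿ ≥ 99 ÷ (1/79) = 7821.
1.8¹⁵ ≈6746.64 falls short of 7821 but 1.8¹⁶ ≈12144 reaches it, so n = 16.

16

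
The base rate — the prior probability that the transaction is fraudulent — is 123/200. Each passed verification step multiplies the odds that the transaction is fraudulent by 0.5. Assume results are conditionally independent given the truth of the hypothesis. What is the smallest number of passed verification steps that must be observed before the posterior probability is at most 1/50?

Prior odds: 0.615 ÷ 0.385 = 123/77.
Likelihood ratio per passed verification step = 0.5.
Target odds: 0.02 ÷ 0.98 = 1/49.
Require 0.5ⁿ ≤ 1/49 ÷ (123/77) = 11/861.
0.5⁶ = 0.015625 is still above 11/861 but 0.5⁷ = 0.0078125 is at or below it, so n = 7.

7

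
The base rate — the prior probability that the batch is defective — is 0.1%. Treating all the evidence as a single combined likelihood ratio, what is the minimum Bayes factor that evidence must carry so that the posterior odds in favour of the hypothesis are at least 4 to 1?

3996

Prior odds = 0.001/0.999 = 1/999.
Target odds = 4.
Required Bayes factor = 4 ÷ (1/999) = 3996.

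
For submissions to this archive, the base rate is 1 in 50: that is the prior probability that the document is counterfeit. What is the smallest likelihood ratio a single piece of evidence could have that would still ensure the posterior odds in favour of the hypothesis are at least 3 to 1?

Prior odds = 0.02/0.98 = 1/49.
Target odds = 3.
Required Bayes factor = 3 ÷ (1/49) = 147.

147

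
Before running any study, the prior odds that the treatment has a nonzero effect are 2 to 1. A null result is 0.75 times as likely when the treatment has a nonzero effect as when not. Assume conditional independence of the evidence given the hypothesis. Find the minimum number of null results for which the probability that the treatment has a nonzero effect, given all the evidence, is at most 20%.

Prior odds = 2.
Likelihood ratio per null result = 0.75.
Target odds: 0.2 ÷ 0.8 = 0.25.
Require 0.75ⁿ ≤ 0.25 ÷ 2 = 0.125.
0.75⁷ = 2187/16384 is still above 0.125 but 0.75⁸ = 6561/65536 is at or below it, so n = 8.

8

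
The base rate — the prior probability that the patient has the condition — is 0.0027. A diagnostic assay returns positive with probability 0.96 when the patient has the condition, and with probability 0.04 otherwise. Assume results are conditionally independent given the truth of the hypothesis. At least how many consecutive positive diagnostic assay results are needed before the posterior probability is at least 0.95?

Prior odds = 0.0027/0.9973 = 27/9973.
Likelihood ratio of a positive result = 0.96/0.04 = 24.
Target posterior odds = 0.95/0.05 = 19.
Require 24ⁿ ≥ 19 ÷ (27/9973) = 189487/27.
24² = 576 falls short of 189487/27 but 24³ = 13824 reaches it, so n = 3.

3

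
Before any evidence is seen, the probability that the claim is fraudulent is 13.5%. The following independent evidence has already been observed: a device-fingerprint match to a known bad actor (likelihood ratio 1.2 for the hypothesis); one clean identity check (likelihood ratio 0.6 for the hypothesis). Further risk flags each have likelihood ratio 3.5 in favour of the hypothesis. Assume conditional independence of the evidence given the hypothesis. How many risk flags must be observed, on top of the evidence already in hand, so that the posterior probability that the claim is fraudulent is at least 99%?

Prior odds = 0.135/0.865 = 27/173.
Combined Bayes factor of the evidence already in hand = 1.2 × 0.6 = 0.72.
Odds after that evidence = (27/173) × 0.72 = 486/4325.
Target odds = 0.99/0.01 = 99.
Need 3.5ⁿ ≥ 99 ÷ (486/4325) = 47575/54.
3.5⁵ = 525.21875 falls short of 47575/54 but 3.5⁶ = 1838.265625 reaches it, so n = 6.

6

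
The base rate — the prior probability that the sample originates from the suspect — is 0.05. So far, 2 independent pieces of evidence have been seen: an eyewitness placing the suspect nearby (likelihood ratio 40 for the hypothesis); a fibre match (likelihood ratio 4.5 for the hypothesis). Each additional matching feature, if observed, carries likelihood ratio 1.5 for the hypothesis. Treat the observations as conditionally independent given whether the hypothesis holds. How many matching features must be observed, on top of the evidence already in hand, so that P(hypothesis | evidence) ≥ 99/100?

Prior odds = 0.05/0.95 = 1/19.
Combined Bayes factor of the evidence already in hand = 40 × 4.5 = 180.
Odds after that evidence = (1/19) × 180 = 180/19.
Target odds = 0.99/0.01 = 99.
Need 1.5ⁿ ≥ 99 ÷ (180/19) = 10.45.
1.5⁵ = 7.59375 falls short of 10.45 but 1.5⁶ = 11.390625 reaches it, so n = 6.

6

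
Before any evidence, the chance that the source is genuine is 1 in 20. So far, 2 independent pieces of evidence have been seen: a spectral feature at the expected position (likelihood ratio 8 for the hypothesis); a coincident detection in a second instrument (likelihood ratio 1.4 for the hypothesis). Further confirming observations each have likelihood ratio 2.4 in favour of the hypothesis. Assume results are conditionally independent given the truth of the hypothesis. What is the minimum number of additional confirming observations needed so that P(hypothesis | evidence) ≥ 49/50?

Prior odds = 0.05/0.95 = 1/19.
Combined Bayes factor of the evidence already in hand = 8 × 1.4 = 11.2.
Odds after that evidence = (1/19) × 11.2 = 56/95.
Target odds = 0.98/0.02 = 49.
Need 2.4ⁿ ≥ 49 ÷ (56/95) = 83.125.
2.4⁵ = 79.62624 falls short of 83.125 but 2.4⁶ = 2985984/15625 reaches it, so n = 6.

6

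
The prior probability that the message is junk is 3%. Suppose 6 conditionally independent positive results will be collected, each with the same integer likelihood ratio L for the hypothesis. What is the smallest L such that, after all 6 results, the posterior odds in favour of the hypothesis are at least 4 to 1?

Prior odds = 0.03/0.97 = 3/97.
Target odds = 4.
Need L⁶ ≥ 4 ÷ (3/97) = 388/3.
2⁶ = 64 < 388/3 ≤ 729 = 3⁶, so L = 3.

3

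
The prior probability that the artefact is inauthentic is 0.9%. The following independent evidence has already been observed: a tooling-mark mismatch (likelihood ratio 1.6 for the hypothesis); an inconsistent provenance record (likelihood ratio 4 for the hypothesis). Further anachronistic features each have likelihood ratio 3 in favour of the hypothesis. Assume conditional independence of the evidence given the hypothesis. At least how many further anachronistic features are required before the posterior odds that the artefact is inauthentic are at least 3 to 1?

Prior odds = 0.009/0.991 = 9/991.
Combined Bayes factor of the evidence already in hand = 1.6 × 4 = 6.4.
Odds after that evidence = (9/991) × 6.4 = 288/4955.
Target odds = 3.
Need 3ⁿ ≥ 3 ÷ (288/4955) = 4955/96.
3³ = 27 falls short of 4955/96 but 3⁴ = 81 reaches it, so n = 4.

4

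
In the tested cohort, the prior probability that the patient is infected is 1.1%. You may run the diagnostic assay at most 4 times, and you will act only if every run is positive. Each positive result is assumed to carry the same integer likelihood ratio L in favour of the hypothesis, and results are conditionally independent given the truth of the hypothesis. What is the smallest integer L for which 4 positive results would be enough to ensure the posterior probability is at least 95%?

Prior odds = 0.011/0.989 = 11/989.
Target odds = 0.95/0.05 = 19.
Need L⁴ ≥ 19 ÷ (11/989) = 18791/11.
6⁴ = 1296 < 18791/11 ≤ 2401 = 7⁴, so L = 7.

7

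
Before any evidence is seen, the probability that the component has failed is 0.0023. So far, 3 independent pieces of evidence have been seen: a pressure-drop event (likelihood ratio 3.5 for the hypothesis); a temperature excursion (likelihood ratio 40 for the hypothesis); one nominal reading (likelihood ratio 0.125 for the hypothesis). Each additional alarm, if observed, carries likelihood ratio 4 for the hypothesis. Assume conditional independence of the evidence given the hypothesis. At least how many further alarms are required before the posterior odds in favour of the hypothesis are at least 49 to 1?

6

Prior odds = 0.0023/0.9977 = 23/9977.
Combined Bayes factor of the evidence already in hand = 3.5 × 40 × 0.125 = 17.5.
Odds after that evidence = (23/9977) × 17.5 = 805/19954.
Target odds = 49.
Need 4ⁿ ≥ 49 ÷ (805/19954) = 139678/115.
4⁵ = 1024 falls short of 139678/115 but 4⁶ = 4096 reaches it, so n = 6.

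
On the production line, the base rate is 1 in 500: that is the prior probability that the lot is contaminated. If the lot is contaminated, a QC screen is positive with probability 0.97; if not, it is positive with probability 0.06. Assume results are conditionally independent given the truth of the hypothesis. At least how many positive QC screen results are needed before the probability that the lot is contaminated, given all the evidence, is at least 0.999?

Prior odds: 0.002 ÷ 0.998 = 1/499.
Likelihood ratio of a positive = 0.97/0.06 = 97/6.
Target posterior odds = 0.999/0.001 = 999.
Require (97/6)ⁿ ≥ 999 ÷ (1/499) = 498501.
(97/6)⁴ = 88529281/1296 falls short of 498501 but (97/6)⁵ ≈1.10434e+06 reaches it, so n = 5.

5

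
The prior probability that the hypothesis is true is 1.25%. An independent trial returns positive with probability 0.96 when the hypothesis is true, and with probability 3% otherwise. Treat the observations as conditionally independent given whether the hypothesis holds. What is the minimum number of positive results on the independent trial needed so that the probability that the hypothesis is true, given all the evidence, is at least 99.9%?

4

Prior odds: 0.0125 ÷ 0.9875 = 1/79.
Likelihood ratio of a positive result = 0.96/0.03 = 32.
Target posterior odds = 0.999/0.001 = 999.
Need (1/79) × 32ⁿ ≥ 999, i.e. 32ⁿ ≥ 78921.
32³ = 32768 falls short of 78921 but 32⁴ = 1048576 reaches it, so n = 4.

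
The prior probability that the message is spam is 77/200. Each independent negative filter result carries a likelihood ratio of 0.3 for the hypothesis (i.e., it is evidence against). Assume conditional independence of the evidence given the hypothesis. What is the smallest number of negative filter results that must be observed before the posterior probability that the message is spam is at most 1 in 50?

Prior odds: 0.385 ÷ 0.615 = 77/123.
Likelihood ratio per negative filter result = 0.3.
Target posterior odds = 0.02/0.98 = 1/49.
Require 0.3ⁿ ≤ 1/49 ÷ (77/123) = 123/3773.
0.3² = 0.09 is still above 123/3773 but 0.3³ = 0.027 is at or below it, so n = 3.

3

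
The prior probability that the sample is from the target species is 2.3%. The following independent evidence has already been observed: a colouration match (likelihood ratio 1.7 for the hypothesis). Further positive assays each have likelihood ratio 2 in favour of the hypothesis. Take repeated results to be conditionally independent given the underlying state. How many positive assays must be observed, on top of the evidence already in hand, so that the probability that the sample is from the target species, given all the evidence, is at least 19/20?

Prior odds = 0.023/0.977 = 23/977.
Bayes factor of the evidence already in hand = 1.7.
Odds after that evidence = (23/977) × 1.7 = 391/9770.
Target odds = 0.95/0.05 = 19.
Need 2ⁿ ≥ 19 ÷ (391/9770) = 185630/391.
2⁸ = 256 falls short of 185630/391 but 2⁹ = 512 reaches it, so n = 9.

9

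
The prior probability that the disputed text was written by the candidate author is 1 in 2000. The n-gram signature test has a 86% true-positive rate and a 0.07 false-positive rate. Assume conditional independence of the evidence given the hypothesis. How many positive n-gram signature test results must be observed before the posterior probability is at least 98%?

Prior odds = 0.0005/0.9995 = 1/1999.
Likelihood ratio of a positive result = 0.86/0.07 = 86/7.
Target posterior odds = 0.98/0.02 = 49.
Need (1/1999) × (86/7)ⁿ ≥ 49, i.e. (86/7)ⁿ ≥ 97951.
(86/7)⁴ = 54700816/2401 falls short of 97951 but (86/7)⁵ ≈279899 reaches it, so n = 5.

5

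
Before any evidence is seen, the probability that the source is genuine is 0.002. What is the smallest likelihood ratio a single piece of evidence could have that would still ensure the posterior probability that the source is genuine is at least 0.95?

Prior odds = 0.002/0.998 = 1/499.
Target odds = 0.95/0.05 = 19.
Required Bayes factor = 19 ÷ (1/499) = 9481.

9481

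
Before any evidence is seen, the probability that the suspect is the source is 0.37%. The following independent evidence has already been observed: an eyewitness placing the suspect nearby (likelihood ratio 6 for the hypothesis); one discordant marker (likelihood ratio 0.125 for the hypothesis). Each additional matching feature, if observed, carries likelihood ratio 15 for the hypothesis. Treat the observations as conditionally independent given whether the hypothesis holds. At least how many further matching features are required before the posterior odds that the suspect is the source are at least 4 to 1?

3

Prior odds = 0.0037/0.9963 = 37/9963.
Combined Bayes factor of the evidence already in hand = 6 × 0.125 = 0.75.
Odds after that evidence = (37/9963) × 0.75 = 37/13284.
Target odds = 4.
Need 15ⁿ ≥ 4 ÷ (37/13284) = 53136/37.
15² = 225 falls short of 53136/37 but 15³ = 3375 reaches it, so n = 3.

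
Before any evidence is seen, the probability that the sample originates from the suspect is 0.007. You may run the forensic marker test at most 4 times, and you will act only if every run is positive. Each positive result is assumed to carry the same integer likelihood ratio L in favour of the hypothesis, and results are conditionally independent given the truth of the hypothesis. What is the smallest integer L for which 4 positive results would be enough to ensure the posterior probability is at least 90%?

Prior odds = 0.007/0.993 = 7/993.
Target odds = 0.9/0.1 = 9.
Need L⁴ ≥ 9 ÷ (7/993) = 8937/7.
5⁴ = 625 < 8937/7 ≤ 1296 = 6⁴, so L = 6.

6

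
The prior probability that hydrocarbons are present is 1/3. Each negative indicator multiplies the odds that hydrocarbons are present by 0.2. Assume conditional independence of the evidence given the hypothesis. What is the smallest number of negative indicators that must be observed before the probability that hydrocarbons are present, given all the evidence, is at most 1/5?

1

Prior odds = (1/3)/(2/3) = 0.5.
Likelihood ratio per negative indicator = 0.2.
Target odds: 0.2 ÷ 0.8 = 0.25.
Require 0.2ⁿ ≤ 0.25 ÷ 0.5 = 0.5.
0.2¹ = 0.2, which is already at or below the required 0.5; so n = 1.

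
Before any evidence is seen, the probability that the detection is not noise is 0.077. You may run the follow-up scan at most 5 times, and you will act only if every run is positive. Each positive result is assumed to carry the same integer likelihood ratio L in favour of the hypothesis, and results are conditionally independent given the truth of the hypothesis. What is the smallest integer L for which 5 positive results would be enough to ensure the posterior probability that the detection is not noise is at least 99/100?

Prior odds = 0.077/0.923 = 77/923.
Target odds = 0.99/0.01 = 99.
Need L⁵ ≥ 99 ÷ (77/923) = 8307/7.
4⁵ = 1024 < 8307/7 ≤ 3125 = 5⁵, so L = 5.

5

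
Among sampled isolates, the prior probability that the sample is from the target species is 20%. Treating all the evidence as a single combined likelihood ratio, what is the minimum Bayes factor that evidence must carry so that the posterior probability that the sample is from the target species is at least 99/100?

396

Prior odds = 0.2/0.8 = 0.25.
Target odds = 0.99/0.01 = 99.
Required Bayes factor = 99 ÷ 0.25 = 396.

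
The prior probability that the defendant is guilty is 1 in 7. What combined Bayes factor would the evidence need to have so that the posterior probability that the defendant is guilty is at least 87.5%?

Prior odds = (1/7)/(6/7) = 1/6.
Target odds = 0.875/0.125 = 7.
Required Bayes factor = 7 ÷ (1/6) = 42.

42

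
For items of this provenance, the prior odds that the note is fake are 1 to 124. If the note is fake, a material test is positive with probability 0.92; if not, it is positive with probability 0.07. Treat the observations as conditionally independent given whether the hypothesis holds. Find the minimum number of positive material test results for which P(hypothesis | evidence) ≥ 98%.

Prior odds = 1/124.
Likelihood ratio of a positive = 0.92/0.07 = 92/7.
Target posterior odds = 0.98/0.02 = 49.
Need (1/124) × (92/7)ⁿ ≥ 49, i.e. (92/7)ⁿ ≥ 6076.
(92/7)³ = 778688/343 falls short of 6076 but (92/7)⁴ = 71639296/2401 reaches it, so n = 4.

4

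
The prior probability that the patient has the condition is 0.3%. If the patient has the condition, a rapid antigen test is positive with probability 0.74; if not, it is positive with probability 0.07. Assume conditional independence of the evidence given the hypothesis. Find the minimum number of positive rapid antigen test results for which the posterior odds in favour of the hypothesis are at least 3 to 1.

3

Prior odds: 0.003 ÷ 0.997 = 3/997.
Likelihood ratio of a positive = 0.74/0.07 = 74/7.
Target odds = 3.
Require (74/7)ⁿ ≥ 3 ÷ (3/997) = 997.
(74/7)² = 5476/49 falls short of 997 but (74/7)³ = 405224/343 reaches it, so n = 3.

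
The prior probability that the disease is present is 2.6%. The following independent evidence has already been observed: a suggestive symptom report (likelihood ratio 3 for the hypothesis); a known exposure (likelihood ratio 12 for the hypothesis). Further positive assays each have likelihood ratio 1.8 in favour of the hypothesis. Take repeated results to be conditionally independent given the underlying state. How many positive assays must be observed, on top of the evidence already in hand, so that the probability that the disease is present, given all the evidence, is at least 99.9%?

12

Prior odds = 0.026/0.974 = 13/487.
Combined Bayes factor of the evidence already in hand = 3 × 12 = 36.
Odds after that evidence = (13/487) × 36 = 468/487.
Target odds = 0.999/0.001 = 999.
Need 1.8ⁿ ≥ 999 ÷ (468/487) = 54057/52.
1.8¹¹ ≈642.684 falls short of 54057/52 but 1.8¹² ≈1156.83 reaches it, so n = 12.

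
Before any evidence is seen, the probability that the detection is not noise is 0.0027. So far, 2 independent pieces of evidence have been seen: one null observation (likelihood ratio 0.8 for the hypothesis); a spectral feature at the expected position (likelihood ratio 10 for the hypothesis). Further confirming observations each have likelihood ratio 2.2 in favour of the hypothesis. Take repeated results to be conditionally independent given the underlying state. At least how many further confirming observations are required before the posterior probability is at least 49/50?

10

Prior odds = 0.0027/0.9973 = 27/9973.
Combined Bayes factor of the evidence already in hand = 0.8 × 10 = 8.
Odds after that evidence = (27/9973) × 8 = 216/9973.
Target odds = 0.98/0.02 = 49.
Need 2.2ⁿ ≥ 49 ÷ (216/9973) = 488677/216.
2.2⁹ ≈1207.27 falls short of 488677/216 but 2.2¹⁰ ≈2655.99 reaches it, so n = 10.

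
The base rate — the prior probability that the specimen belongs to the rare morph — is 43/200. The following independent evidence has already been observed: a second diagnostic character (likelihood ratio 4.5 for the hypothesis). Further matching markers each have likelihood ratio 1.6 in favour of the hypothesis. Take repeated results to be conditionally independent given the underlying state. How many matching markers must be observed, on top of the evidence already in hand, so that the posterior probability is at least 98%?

8

Prior odds = 0.215/0.785 = 43/157.
Bayes factor of the evidence already in hand = 4.5.
Odds after that evidence = (43/157) × 4.5 = 387/314.
Target odds = 0.98/0.02 = 49.
Need 1.6ⁿ ≥ 49 ÷ (387/314) = 15386/387.
1.6⁷ = 2097152/78125 falls short of 15386/387 but 1.6⁸ = 16777216/390625 reaches it, so n = 8.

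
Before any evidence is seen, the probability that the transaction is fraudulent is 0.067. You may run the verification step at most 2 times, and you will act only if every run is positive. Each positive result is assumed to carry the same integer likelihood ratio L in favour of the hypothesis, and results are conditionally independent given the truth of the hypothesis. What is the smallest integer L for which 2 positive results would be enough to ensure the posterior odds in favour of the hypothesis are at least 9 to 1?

Prior odds = 0.067/0.933 = 67/933.
Target odds = 9.
Need L² ≥ 9 ÷ (67/933) = 8397/67.
11² = 121 < 8397/67 ≤ 144 = 12², so L = 12.

12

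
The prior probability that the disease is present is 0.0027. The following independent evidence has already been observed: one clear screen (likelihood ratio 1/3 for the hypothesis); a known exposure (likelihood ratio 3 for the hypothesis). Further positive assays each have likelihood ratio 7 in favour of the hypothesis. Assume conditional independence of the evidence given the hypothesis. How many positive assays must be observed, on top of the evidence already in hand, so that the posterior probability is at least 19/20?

Prior odds = 0.0027/0.9973 = 27/9973.
Combined Bayes factor of the evidence already in hand = (1/3) × 3 = 1.
Odds after that evidence = (27/9973) × 1 = 27/9973.
Target odds = 0.95/0.05 = 19.
Need 7ⁿ ≥ 19 ÷ (27/9973) = 189487/27.
7⁴ = 2401 falls short of 189487/27 but 7⁵ = 16807 reaches it, so n = 5.

5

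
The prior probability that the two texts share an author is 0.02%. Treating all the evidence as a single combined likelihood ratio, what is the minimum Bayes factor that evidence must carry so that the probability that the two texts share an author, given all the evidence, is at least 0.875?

34993

Prior odds = 0.0002/0.9998 = 1/4999.
Target odds = 0.875/0.125 = 7.
Required Bayes factor = 7 ÷ (1/4999) = 34993.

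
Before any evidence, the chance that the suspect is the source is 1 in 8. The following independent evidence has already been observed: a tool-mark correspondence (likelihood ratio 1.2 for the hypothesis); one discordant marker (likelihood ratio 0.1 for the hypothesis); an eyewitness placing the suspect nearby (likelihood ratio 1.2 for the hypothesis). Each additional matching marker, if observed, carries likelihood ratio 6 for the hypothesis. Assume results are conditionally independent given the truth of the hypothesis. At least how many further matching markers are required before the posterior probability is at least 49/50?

5

Prior odds = 0.125/0.875 = 1/7.
Combined Bayes factor of the evidence already in hand = 1.2 × 0.1 × 1.2 = 0.144.
Odds after that evidence = (1/7) × 0.144 = 18/875.
Target odds = 0.98/0.02 = 49.
Need 6ⁿ ≥ 49 ÷ (18/875) = 42875/18.
6⁴ = 1296 falls short of 42875/18 but 6⁵ = 7776 reaches it, so n = 5.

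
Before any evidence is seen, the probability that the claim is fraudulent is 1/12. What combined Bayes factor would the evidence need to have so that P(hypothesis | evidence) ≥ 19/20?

209

Prior odds = (1/12)/(11/12) = 1/11.
Target odds = 0.95/0.05 = 19.
Required Bayes factor = 19 ÷ (1/11) = 209.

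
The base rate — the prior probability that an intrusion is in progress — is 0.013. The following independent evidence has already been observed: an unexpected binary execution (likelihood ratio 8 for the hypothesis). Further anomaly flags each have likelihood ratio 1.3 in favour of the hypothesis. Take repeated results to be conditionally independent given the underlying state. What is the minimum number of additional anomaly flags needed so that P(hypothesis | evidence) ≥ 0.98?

Prior odds = 0.013/0.987 = 13/987.
Bayes factor of the evidence already in hand = 8.
Odds after that evidence = (13/987) × 8 = 104/987.
Target odds = 0.98/0.02 = 49.
Need 1.3ⁿ ≥ 49 ÷ (104/987) = 48363/104.
1.3²³ ≈417.539 falls short of 48363/104 but 1.3²⁴ ≈542.801 reaches it, so n = 24.

24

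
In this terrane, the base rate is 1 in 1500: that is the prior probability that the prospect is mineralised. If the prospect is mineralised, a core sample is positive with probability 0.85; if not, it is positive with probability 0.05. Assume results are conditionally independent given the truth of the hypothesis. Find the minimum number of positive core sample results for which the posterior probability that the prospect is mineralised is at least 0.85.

Prior odds = (1/1500)/(1499/1500) = 1/1499.
Likelihood ratio of a positive = 0.85/0.05 = 17.
Target odds: 0.85 ÷ 0.15 = 17/3.
Require 17ⁿ ≥ 17/3 ÷ (1/1499) = 25483/3.
17³ = 4913 falls short of 25483/3 but 17⁴ = 83521 reaches it, so n = 4.

4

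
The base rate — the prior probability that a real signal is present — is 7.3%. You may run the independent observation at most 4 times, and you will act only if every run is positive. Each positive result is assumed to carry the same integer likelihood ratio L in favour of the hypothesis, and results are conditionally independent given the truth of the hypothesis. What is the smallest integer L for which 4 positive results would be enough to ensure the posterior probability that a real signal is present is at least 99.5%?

Prior odds = 0.073/0.927 = 73/927.
Target odds = 0.995/0.005 = 199.
Need L⁴ ≥ 199 ÷ (73/927) = 184473/73.
7⁴ = 2401 < 184473/73 ≤ 4096 = 8⁴, so L = 8.

8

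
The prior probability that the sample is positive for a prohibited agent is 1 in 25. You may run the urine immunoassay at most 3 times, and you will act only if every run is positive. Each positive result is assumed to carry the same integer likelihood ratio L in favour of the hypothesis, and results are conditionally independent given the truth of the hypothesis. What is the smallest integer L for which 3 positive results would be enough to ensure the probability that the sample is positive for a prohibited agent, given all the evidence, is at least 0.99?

Prior odds = 0.04/0.96 = 1/24.
Target odds = 0.99/0.01 = 99.
Need L³ ≥ 99 ÷ (1/24) = 2376.
13³ = 2197 < 2376 ≤ 2744 = 14³, so L = 14.

14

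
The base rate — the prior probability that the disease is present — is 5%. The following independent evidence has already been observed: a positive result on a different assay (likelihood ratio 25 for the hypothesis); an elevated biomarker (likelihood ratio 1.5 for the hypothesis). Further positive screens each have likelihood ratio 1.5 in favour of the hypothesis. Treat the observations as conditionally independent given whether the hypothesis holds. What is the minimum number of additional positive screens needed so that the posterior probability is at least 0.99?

Prior odds = 0.05/0.95 = 1/19.
Combined Bayes factor of the evidence already in hand = 25 × 1.5 = 37.5.
Odds after that evidence = (1/19) × 37.5 = 75/38.
Target odds = 0.99/0.01 = 99.
Need 1.5ⁿ ≥ 99 ÷ (75/38) = 50.16.
1.5⁹ = 19683/512 falls short of 50.16 but 1.5¹⁰ = 59049/1024 reaches it, so n = 10.

10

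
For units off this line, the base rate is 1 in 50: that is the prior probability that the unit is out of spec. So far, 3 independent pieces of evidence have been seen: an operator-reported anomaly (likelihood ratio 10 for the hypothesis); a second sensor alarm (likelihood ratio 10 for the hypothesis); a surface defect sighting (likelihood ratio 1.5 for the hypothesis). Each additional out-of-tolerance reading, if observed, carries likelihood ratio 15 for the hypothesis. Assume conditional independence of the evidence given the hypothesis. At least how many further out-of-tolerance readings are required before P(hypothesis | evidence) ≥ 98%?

Prior odds = 0.02/0.98 = 1/49.
Combined Bayes factor of the evidence already in hand = 10 × 10 × 1.5 = 150.
Odds after that evidence = (1/49) × 150 = 150/49.
Target odds = 0.98/0.02 = 49.
Need 15ⁿ ≥ 49 ÷ (150/49) = 2401/150.
15¹ = 15 falls short of 2401/150 but 15² = 225 reaches it, so n = 2.

2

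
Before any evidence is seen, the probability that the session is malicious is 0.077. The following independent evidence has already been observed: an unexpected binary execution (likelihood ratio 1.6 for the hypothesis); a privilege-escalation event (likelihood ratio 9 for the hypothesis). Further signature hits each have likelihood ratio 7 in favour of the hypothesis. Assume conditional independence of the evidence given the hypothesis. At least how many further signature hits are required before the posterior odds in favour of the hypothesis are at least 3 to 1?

1

Prior odds = 0.077/0.923 = 77/923.
Combined Bayes factor of the evidence already in hand = 1.6 × 9 = 14.4.
Odds after that evidence = (77/923) × 14.4 = 5544/4615.
Target odds = 3.
Need 7ⁿ ≥ 3 ÷ (5544/4615) = 4615/1848.
7¹ = 7, which meets the required 4615/1848; so n = 1.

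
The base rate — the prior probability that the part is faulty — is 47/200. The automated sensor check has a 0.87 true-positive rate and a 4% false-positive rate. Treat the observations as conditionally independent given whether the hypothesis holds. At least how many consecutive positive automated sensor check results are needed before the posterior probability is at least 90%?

2

Prior odds: 0.235 ÷ 0.765 = 47/153.
Likelihood ratio of a positive result = 0.87/0.04 = 21.75.
Target posterior odds = 0.9/0.1 = 9.
Need (47/153) × 21.75ⁿ ≥ 9, i.e. 21.75ⁿ ≥ 1377/47.
21.75¹ = 21.75 falls short of 1377/47 but 21.75² = 473.0625 reaches it, so n = 2.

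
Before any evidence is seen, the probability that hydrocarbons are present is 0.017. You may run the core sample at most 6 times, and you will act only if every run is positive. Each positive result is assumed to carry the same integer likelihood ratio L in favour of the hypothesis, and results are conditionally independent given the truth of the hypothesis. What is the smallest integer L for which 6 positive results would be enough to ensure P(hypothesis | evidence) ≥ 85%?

3

Prior odds = 0.017/0.983 = 17/983.
Target odds = 0.85/0.15 = 17/3.
Need L⁶ ≥ 17/3 ÷ (17/983) = 983/3.
2⁶ = 64 < 983/3 ≤ 729 = 3⁶, so L = 3.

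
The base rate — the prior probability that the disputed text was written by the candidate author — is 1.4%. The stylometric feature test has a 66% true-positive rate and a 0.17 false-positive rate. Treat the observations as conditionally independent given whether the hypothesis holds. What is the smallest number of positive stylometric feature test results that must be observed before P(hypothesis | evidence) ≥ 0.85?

5

Prior odds = 0.014/0.986 = 7/493.
Likelihood ratio of a positive result = 0.66/0.17 = 66/17.
Target posterior odds = 0.85/0.15 = 17/3.
Need (7/493) × (66/17)ⁿ ≥ 17/3, i.e. (66/17)ⁿ ≥ 8381/21.
(66/17)⁴ = 18974736/83521 falls short of 8381/21 but (66/17)⁵ ≈882.013 reaches it, so n = 5.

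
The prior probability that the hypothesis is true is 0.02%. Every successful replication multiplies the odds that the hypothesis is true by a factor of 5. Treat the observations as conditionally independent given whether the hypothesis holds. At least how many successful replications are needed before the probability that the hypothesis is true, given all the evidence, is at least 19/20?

Prior odds = 0.0002/0.9998 = 1/4999.
Likelihood ratio per successful replication = 5.
Target odds: 0.95 ÷ 0.05 = 19.
Require 5ⁿ ≥ 19 ÷ (1/4999) = 94981.
5⁷ = 78125 falls short of 94981 but 5⁸ = 390625 reaches it, so n = 8.

8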